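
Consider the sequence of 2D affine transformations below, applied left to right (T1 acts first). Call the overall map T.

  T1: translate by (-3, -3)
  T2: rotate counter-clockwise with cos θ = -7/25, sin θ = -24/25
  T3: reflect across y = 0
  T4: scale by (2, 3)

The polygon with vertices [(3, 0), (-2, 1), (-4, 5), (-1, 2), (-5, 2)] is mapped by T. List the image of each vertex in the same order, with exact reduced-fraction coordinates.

image vertices: (-144/25, -63/25), (-26/25, -402/25), (194/25, -462/25), (8/25, -309/25), (64/25, -597/25)

T1 translate by (-3, -3): (3, 0) → (0, -3); (-2, 1) → (-5, -2); (-4, 5) → (-7, 2); (-1, 2) → (-4, -1); (-5, 2) → (-8, -1)
T2 rotate counter-clockwise with cos θ = -7/25, sin θ = -24/25: (0, -3) → (-72/25, 21/25); (-5, -2) → (-13/25, 134/25); (-7, 2) → (97/25, 154/25); (-4, -1) → (4/25, 103/25); (-8, -1) → (32/25, 199/25)
T3 reflect across y = 0: (-72/25, 21/25) → (-72/25, -21/25); (-13/25, 134/25) → (-13/25, -134/25); (97/25, 154/25) → (97/25, -154/25); (4/25, 103/25) → (4/25, -103/25); (32/25, 199/25) → (32/25, -199/25)
T4 scale by (2, 3): (-72/25, -21/25) → (-144/25, -63/25); (-13/25, -134/25) → (-26/25, -402/25); (97/25, -154/25) → (194/25, -462/25); (4/25, -103/25) → (8/25, -309/25); (32/25, -199/25) → (64/25, -597/25)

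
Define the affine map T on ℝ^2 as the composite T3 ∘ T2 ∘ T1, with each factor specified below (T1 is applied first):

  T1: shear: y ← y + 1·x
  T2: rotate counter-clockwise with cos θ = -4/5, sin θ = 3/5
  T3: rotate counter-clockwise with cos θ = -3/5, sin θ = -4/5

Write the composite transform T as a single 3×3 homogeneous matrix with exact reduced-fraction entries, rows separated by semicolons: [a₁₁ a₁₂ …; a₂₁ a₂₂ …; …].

T = [17/25 -7/25 0; 31/25 24/25 0; 0 0 1]

T1 = [1 0 0; 1 1 0; 0 0 1]
T2·T1 = [-7/5 -3/5 0; -1/5 -4/5 0; 0 0 1]
T3·…·T1 = [17/25 -7/25 0; 31/25 24/25 0; 0 0 1]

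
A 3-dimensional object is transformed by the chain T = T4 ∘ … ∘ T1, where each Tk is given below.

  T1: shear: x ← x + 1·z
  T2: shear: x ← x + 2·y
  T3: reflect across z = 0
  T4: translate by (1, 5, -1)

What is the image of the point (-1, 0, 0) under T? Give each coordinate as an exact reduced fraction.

T(p) = (0, 5, -1)

T1 shear: x ← x + 1·z: (-1, 0, 0) → (-1, 0, 0)
T2 shear: x ← x + 2·y: (-1, 0, 0) → (-1, 0, 0)
T3 reflect across z = 0: (-1, 0, 0) → (-1, 0, 0)
T4 translate by (1, 5, -1): (-1, 0, 0) → (0, 5, -1)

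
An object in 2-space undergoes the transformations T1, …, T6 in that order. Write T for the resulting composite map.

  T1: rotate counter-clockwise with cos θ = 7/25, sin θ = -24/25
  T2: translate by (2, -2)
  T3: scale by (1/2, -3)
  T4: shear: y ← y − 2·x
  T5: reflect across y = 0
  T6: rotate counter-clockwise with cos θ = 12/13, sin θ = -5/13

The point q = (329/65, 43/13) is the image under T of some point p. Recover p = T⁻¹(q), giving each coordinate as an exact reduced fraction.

T1 = [7/25 24/25 0; -24/25 7/25 0; 0 0 1]
T2·T1 = [7/25 24/25 2; -24/25 7/25 -2; 0 0 1]
T3·…·T1 = [7/50 12/25 1; 72/25 -21/25 6; 0 0 1]
T4·…·T1 = [7/50 12/25 1; 13/5 -9/5 4; 0 0 1]
T5·…·T1 = [7/50 12/25 1; -13/5 9/5 -4; 0 0 1]
T6·…·T1 = [-283/325 369/325 -8/13; -319/130 96/65 -53/13; 0 0 1]
det M = 3/2; M⁻¹ = [64/65 -246/325 -62/25; 319/195 -566/975 -34/25; 0 0 1]
M⁻¹ · (329/65, 43/13)ᵀ = (0, 5)ᵀ

p = (0, 5)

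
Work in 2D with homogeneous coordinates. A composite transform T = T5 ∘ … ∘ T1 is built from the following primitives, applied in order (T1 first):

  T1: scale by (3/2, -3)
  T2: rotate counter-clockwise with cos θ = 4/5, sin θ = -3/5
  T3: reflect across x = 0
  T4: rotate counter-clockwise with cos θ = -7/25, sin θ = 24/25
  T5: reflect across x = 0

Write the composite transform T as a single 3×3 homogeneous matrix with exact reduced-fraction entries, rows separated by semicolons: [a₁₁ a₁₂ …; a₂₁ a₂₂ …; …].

T = [-6/5 -9/5 0; -9/10 12/5 0; 0 0 1]

T1 = [3/2 0 0; 0 -3 0; 0 0 1]
T2·T1 = [6/5 -9/5 0; -9/10 -12/5 0; 0 0 1]
T3·…·T1 = [-6/5 9/5 0; -9/10 -12/5 0; 0 0 1]
T4·…·T1 = [6/5 9/5 0; -9/10 12/5 0; 0 0 1]
T5·…·T1 = [-6/5 -9/5 0; -9/10 12/5 0; 0 0 1]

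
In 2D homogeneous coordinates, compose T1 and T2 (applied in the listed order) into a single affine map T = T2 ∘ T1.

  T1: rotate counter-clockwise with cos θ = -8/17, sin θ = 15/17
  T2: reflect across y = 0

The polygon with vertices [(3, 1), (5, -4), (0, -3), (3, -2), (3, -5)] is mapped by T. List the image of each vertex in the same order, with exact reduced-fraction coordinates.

T1 rotate counter-clockwise with cos θ = -8/17, sin θ = 15/17: (3, 1) → (-39/17, 37/17); (5, -4) → (20/17, 107/17); (0, -3) → (45/17, 24/17); (3, -2) → (6/17, 61/17); (3, -5) → (3, 5)
T2 reflect across y = 0: (-39/17, 37/17) → (-39/17, -37/17); (20/17, 107/17) → (20/17, -107/17); (45/17, 24/17) → (45/17, -24/17); (6/17, 61/17) → (6/17, -61/17); (3, 5) → (3, -5)

image vertices: (-39/17, -37/17), (20/17, -107/17), (45/17, -24/17), (6/17, -61/17), (3, -5)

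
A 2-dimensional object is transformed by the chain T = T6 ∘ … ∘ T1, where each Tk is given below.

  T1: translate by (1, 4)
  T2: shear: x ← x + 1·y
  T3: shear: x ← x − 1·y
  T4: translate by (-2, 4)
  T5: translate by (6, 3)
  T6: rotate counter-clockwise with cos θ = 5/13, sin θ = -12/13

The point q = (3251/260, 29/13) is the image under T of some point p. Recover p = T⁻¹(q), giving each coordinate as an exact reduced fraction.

p = (-9/4, 7/5)

T1 = [1 0 1; 0 1 4; 0 0 1]
T2·T1 = [1 1 5; 0 1 4; 0 0 1]
T3·…·T1 = [1 0 1; 0 1 4; 0 0 1]
T4·…·T1 = [1 0 -1; 0 1 8; 0 0 1]
T5·…·T1 = [1 0 5; 0 1 11; 0 0 1]
T6·…·T1 = [5/13 12/13 157/13; -12/13 5/13 -5/13; 0 0 1]
det M = 1; M⁻¹ = [5/13 -12/13 -5; 12/13 5/13 -11; 0 0 1]
M⁻¹ · (3251/260, 29/13)ᵀ = (-9/4, 7/5)ᵀ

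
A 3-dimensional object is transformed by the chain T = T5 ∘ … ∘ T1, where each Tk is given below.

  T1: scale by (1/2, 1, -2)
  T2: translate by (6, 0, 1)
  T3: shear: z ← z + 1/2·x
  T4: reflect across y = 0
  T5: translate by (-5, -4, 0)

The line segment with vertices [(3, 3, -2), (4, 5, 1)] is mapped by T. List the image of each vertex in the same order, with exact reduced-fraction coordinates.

T1 scale by (1/2, 1, -2): (3, 3, -2) → (3/2, 3, 4); (4, 5, 1) → (2, 5, -2)
T2 translate by (6, 0, 1): (3/2, 3, 4) → (15/2, 3, 5); (2, 5, -2) → (8, 5, -1)
T3 shear: z ← z + 1/2·x: (15/2, 3, 5) → (15/2, 3, 35/4); (8, 5, -1) → (8, 5, 3)
T4 reflect across y = 0: (15/2, 3, 35/4) → (15/2, -3, 35/4); (8, 5, 3) → (8, -5, 3)
T5 translate by (-5, -4, 0): (15/2, -3, 35/4) → (5/2, -7, 35/4); (8, -5, 3) → (3, -9, 3)

image vertices: (5/2, -7, 35/4), (3, -9, 3)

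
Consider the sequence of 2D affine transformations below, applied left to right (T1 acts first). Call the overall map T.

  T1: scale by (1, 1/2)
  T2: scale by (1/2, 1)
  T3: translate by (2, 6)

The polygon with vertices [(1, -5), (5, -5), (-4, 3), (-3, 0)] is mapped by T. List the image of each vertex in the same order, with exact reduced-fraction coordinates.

image vertices: (5/2, 7/2), (9/2, 7/2), (0, 15/2), (1/2, 6)

T1 scale by (1, 1/2): (1, -5) → (1, -5/2); (5, -5) → (5, -5/2); (-4, 3) → (-4, 3/2); (-3, 0) → (-3, 0)
T2 scale by (1/2, 1): (1, -5/2) → (1/2, -5/2); (5, -5/2) → (5/2, -5/2); (-4, 3/2) → (-2, 3/2); (-3, 0) → (-3/2, 0)
T3 translate by (2, 6): (1/2, -5/2) → (5/2, 7/2); (5/2, -5/2) → (9/2, 7/2); (-2, 3/2) → (0, 15/2); (-3/2, 0) → (1/2, 6)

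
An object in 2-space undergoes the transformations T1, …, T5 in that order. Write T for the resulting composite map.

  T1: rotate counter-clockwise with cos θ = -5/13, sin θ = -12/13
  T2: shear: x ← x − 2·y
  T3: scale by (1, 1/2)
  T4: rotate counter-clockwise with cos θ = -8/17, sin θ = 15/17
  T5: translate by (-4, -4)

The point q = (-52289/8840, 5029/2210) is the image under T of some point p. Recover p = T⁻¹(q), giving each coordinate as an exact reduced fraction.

p = (9/5, 9/4)

T1 = [-5/13 12/13 0; -12/13 -5/13 0; 0 0 1]
T2·T1 = [19/13 22/13 0; -12/13 -5/13 0; 0 0 1]
T3·…·T1 = [19/13 22/13 0; -6/13 -5/26 0; 0 0 1]
T4·…·T1 = [-62/221 -277/442 0; 333/221 350/221 0; 0 0 1]
T5·…·T1 = [-62/221 -277/442 -4; 333/221 350/221 -4; 0 0 1]
det M = 1/2; M⁻¹ = [700/221 277/221 3908/221; -666/221 -124/221 -3160/221; 0 0 1]
M⁻¹ · (-52289/8840, 5029/2210)ᵀ = (9/5, 9/4)ᵀ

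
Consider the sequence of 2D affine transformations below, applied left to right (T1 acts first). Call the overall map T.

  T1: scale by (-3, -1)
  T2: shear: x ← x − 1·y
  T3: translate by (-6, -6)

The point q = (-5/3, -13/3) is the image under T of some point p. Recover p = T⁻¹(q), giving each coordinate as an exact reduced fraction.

p = (-2, -5/3)

T1 = [-3 0 0; 0 -1 0; 0 0 1]
T2·T1 = [-3 1 0; 0 -1 0; 0 0 1]
T3·…·T1 = [-3 1 -6; 0 -1 -6; 0 0 1]
det M = 3; M⁻¹ = [-1/3 -1/3 -4; 0 -1 -6; 0 0 1]
M⁻¹ · (-5/3, -13/3)ᵀ = (-2, -5/3)ᵀ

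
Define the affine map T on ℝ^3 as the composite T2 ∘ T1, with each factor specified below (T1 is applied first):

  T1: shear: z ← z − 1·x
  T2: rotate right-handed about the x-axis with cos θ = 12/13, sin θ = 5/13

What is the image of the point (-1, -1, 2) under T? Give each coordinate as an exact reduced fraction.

T(p) = (-1, -27/13, 31/13)

T1 shear: z ← z − 1·x: (-1, -1, 2) → (-1, -1, 3)
T2 rotate right-handed about the x-axis with cos θ = 12/13, sin θ = 5/13: (-1, -1, 3) → (-1, -27/13, 31/13)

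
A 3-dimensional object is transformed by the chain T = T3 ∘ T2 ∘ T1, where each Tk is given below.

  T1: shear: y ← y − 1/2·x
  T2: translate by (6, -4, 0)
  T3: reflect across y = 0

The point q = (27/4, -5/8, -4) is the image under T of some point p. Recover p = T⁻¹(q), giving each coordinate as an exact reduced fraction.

p = (3/4, 5, -4)

T1 = [1 0 0 0; -1/2 1 0 0; 0 0 1 0; 0 0 0 1]
T2·T1 = [1 0 0 6; -1/2 1 0 -4; 0 0 1 0; 0 0 0 1]
T3·…·T1 = [1 0 0 6; 1/2 -1 0 4; 0 0 1 0; 0 0 0 1]
det M = -1; M⁻¹ = [1 0 0 -6; 1/2 -1 0 1; 0 0 1 0; 0 0 0 1]
M⁻¹ · (27/4, -5/8, -4)ᵀ = (3/4, 5, -4)ᵀ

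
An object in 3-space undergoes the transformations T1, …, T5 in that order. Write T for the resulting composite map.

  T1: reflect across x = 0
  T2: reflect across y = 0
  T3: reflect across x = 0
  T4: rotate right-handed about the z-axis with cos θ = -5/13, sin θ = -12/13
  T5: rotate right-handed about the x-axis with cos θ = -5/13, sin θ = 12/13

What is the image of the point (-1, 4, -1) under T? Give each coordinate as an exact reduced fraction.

T(p) = (-43/13, -4/169, 449/169)

T1 reflect across x = 0: (-1, 4, -1) → (1, 4, -1)
T2 reflect across y = 0: (1, 4, -1) → (1, -4, -1)
T3 reflect across x = 0: (1, -4, -1) → (-1, -4, -1)
T4 rotate right-handed about the z-axis with cos θ = -5/13, sin θ = -12/13: (-1, -4, -1) → (-43/13, 32/13, -1)
T5 rotate right-handed about the x-axis with cos θ = -5/13, sin θ = 12/13: (-43/13, 32/13, -1) → (-43/13, -4/169, 449/169)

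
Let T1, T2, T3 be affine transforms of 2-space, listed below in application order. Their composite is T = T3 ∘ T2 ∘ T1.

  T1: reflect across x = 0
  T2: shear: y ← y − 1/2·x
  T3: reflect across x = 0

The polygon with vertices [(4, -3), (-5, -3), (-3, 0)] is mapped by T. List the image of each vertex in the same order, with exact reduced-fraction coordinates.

T1 reflect across x = 0: (4, -3) → (-4, -3); (-5, -3) → (5, -3); (-3, 0) → (3, 0)
T2 shear: y ← y − 1/2·x: (-4, -3) → (-4, -1); (5, -3) → (5, -11/2); (3, 0) → (3, -3/2)
T3 reflect across x = 0: (-4, -1) → (4, -1); (5, -11/2) → (-5, -11/2); (3, -3/2) → (-3, -3/2)

image vertices: (4, -1), (-5, -11/2), (-3, -3/2)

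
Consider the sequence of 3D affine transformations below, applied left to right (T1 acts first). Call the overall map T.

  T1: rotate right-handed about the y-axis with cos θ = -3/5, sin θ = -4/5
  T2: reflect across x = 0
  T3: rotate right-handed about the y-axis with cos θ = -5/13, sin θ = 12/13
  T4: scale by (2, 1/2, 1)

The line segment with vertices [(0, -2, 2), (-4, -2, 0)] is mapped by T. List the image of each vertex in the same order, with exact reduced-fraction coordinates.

T1 rotate right-handed about the y-axis with cos θ = -3/5, sin θ = -4/5: (0, -2, 2) → (-8/5, -2, -6/5); (-4, -2, 0) → (12/5, -2, -16/5)
T2 reflect across x = 0: (-8/5, -2, -6/5) → (8/5, -2, -6/5); (12/5, -2, -16/5) → (-12/5, -2, -16/5)
T3 rotate right-handed about the y-axis with cos θ = -5/13, sin θ = 12/13: (8/5, -2, -6/5) → (-112/65, -2, -66/65); (-12/5, -2, -16/5) → (-132/65, -2, 224/65)
T4 scale by (2, 1/2, 1): (-112/65, -2, -66/65) → (-224/65, -1, -66/65); (-132/65, -2, 224/65) → (-264/65, -1, 224/65)

image vertices: (-224/65, -1, -66/65), (-264/65, -1, 224/65)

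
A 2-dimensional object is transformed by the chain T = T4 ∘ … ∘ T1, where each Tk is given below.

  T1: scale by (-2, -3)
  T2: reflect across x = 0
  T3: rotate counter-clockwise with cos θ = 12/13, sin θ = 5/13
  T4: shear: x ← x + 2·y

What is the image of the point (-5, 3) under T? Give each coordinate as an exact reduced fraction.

T(p) = (-391/13, -158/13)

T1 scale by (-2, -3): (-5, 3) → (10, -9)
T2 reflect across x = 0: (10, -9) → (-10, -9)
T3 rotate counter-clockwise with cos θ = 12/13, sin θ = 5/13: (-10, -9) → (-75/13, -158/13)
T4 shear: x ← x + 2·y: (-75/13, -158/13) → (-391/13, -158/13)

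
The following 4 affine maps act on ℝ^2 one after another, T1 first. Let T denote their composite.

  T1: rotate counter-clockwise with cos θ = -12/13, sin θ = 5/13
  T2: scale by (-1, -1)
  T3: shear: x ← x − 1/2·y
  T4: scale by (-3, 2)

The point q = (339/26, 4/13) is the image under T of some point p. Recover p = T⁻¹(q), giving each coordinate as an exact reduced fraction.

T1 = [-12/13 -5/13 0; 5/13 -12/13 0; 0 0 1]
T2·T1 = [12/13 5/13 0; -5/13 12/13 0; 0 0 1]
T3·…·T1 = [29/26 -1/13 0; -5/13 12/13 0; 0 0 1]
T4·…·T1 = [-87/26 3/13 0; -10/13 24/13 0; 0 0 1]
det M = -6; M⁻¹ = [-4/13 1/26 0; -5/39 29/52 0; 0 0 1]
M⁻¹ · (339/26, 4/13)ᵀ = (-4, -3/2)ᵀ

p = (-4, -3/2)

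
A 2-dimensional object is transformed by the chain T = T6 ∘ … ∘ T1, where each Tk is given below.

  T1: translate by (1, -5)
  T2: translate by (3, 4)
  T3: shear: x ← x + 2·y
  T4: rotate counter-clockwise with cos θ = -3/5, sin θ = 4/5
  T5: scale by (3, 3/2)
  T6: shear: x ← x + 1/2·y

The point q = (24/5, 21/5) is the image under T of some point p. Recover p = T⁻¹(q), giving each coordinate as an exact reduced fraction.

p = (5/2, -7/5)

T1 = [1 0 1; 0 1 -5; 0 0 1]
T2·T1 = [1 0 4; 0 1 -1; 0 0 1]
T3·…·T1 = [1 2 2; 0 1 -1; 0 0 1]
T4·…·T1 = [-3/5 -2 -2/5; 4/5 1 11/5; 0 0 1]
T5·…·T1 = [-9/5 -6 -6/5; 6/5 3/2 33/10; 0 0 1]
T6·…·T1 = [-6/5 -21/4 9/20; 6/5 3/2 33/10; 0 0 1]
det M = 9/2; M⁻¹ = [1/3 7/6 -4; -4/15 -4/15 1; 0 0 1]
M⁻¹ · (24/5, 21/5)ᵀ = (5/2, -7/5)ᵀ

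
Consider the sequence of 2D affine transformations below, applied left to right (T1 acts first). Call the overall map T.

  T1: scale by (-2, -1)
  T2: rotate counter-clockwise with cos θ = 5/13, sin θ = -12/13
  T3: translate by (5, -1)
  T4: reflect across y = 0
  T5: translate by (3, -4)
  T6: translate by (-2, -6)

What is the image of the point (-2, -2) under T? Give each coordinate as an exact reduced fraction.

T(p) = (122/13, -79/13)

T1 scale by (-2, -1): (-2, -2) → (4, 2)
T2 rotate counter-clockwise with cos θ = 5/13, sin θ = -12/13: (4, 2) → (44/13, -38/13)
T3 translate by (5, -1): (44/13, -38/13) → (109/13, -51/13)
T4 reflect across y = 0: (109/13, -51/13) → (109/13, 51/13)
T5 translate by (3, -4): (109/13, 51/13) → (148/13, -1/13)
T6 translate by (-2, -6): (148/13, -1/13) → (122/13, -79/13)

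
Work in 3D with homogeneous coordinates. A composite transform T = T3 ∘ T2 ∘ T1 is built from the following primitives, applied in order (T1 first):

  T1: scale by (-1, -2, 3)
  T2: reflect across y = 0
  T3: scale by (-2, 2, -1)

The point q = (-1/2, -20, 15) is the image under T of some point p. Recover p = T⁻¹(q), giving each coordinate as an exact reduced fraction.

p = (-1/4, -5, -5)

T1 = [-1 0 0 0; 0 -2 0 0; 0 0 3 0; 0 0 0 1]
T2·T1 = [-1 0 0 0; 0 2 0 0; 0 0 3 0; 0 0 0 1]
T3·…·T1 = [2 0 0 0; 0 4 0 0; 0 0 -3 0; 0 0 0 1]
det M = -24; M⁻¹ = [1/2 0 0 0; 0 1/4 0 0; 0 0 -1/3 0; 0 0 0 1]
M⁻¹ · (-1/2, -20, 15)ᵀ = (-1/4, -5, -5)ᵀ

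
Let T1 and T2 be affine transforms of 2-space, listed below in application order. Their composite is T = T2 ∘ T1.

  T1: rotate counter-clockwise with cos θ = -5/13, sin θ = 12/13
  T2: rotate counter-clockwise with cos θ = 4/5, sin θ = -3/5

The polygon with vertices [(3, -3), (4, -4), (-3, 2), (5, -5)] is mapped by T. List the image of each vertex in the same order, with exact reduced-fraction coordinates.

T1 rotate counter-clockwise with cos θ = -5/13, sin θ = 12/13: (3, -3) → (21/13, 51/13); (4, -4) → (28/13, 68/13); (-3, 2) → (-9/13, -46/13); (5, -5) → (35/13, 85/13)
T2 rotate counter-clockwise with cos θ = 4/5, sin θ = -3/5: (21/13, 51/13) → (237/65, 141/65); (28/13, 68/13) → (316/65, 188/65); (-9/13, -46/13) → (-174/65, -157/65); (35/13, 85/13) → (79/13, 47/13)

image vertices: (237/65, 141/65), (316/65, 188/65), (-174/65, -157/65), (79/13, 47/13)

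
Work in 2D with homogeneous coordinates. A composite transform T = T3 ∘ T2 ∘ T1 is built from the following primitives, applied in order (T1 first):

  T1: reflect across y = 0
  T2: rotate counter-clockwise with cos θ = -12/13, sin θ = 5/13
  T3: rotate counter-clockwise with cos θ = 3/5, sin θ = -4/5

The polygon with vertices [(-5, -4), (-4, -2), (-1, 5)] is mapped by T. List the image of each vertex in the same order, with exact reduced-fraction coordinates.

T1 reflect across y = 0: (-5, -4) → (-5, 4); (-4, -2) → (-4, 2); (-1, 5) → (-1, -5)
T2 rotate counter-clockwise with cos θ = -12/13, sin θ = 5/13: (-5, 4) → (40/13, -73/13); (-4, 2) → (38/13, -44/13); (-1, -5) → (37/13, 55/13)
T3 rotate counter-clockwise with cos θ = 3/5, sin θ = -4/5: (40/13, -73/13) → (-172/65, -379/65); (38/13, -44/13) → (-62/65, -284/65); (37/13, 55/13) → (331/65, 17/65)

image vertices: (-172/65, -379/65), (-62/65, -284/65), (331/65, 17/65)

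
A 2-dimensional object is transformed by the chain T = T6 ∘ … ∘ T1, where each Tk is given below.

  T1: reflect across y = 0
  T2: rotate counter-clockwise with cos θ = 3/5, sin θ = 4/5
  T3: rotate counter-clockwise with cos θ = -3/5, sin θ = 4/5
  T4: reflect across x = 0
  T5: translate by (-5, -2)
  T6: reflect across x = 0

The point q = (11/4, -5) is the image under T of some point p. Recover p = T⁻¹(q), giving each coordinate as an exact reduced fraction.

p = (9/4, -3)

T1 = [1 0 0; 0 -1 0; 0 0 1]
T2·T1 = [3/5 4/5 0; 4/5 -3/5 0; 0 0 1]
T3·…·T1 = [-1 0 0; 0 1 0; 0 0 1]
T4·…·T1 = [1 0 0; 0 1 0; 0 0 1]
T5·…·T1 = [1 0 -5; 0 1 -2; 0 0 1]
T6·…·T1 = [-1 0 5; 0 1 -2; 0 0 1]
det M = -1; M⁻¹ = [-1 0 5; 0 1 2; 0 0 1]
M⁻¹ · (11/4, -5)ᵀ = (9/4, -3)ᵀ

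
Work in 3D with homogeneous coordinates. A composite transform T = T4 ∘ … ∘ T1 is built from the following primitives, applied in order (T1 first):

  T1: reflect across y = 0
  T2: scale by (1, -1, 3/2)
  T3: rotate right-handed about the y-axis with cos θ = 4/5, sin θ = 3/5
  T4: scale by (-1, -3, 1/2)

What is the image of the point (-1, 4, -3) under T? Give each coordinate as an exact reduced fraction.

T(p) = (7/2, -12, -3/2)

T1 reflect across y = 0: (-1, 4, -3) → (-1, -4, -3)
T2 scale by (1, -1, 3/2): (-1, -4, -3) → (-1, 4, -9/2)
T3 rotate right-handed about the y-axis with cos θ = 4/5, sin θ = 3/5: (-1, 4, -9/2) → (-7/2, 4, -3)
T4 scale by (-1, -3, 1/2): (-7/2, 4, -3) → (7/2, -12, -3/2)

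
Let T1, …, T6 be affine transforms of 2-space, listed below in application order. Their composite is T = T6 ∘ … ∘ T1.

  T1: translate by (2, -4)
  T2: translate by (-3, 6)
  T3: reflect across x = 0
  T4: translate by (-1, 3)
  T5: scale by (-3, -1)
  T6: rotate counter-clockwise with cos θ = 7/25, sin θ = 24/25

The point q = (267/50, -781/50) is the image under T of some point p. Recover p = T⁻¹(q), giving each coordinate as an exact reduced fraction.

p = (-9/2, 9/2)

T1 = [1 0 2; 0 1 -4; 0 0 1]
T2·T1 = [1 0 -1; 0 1 2; 0 0 1]
T3·…·T1 = [-1 0 1; 0 1 2; 0 0 1]
T4·…·T1 = [-1 0 0; 0 1 5; 0 0 1]
T5·…·T1 = [3 0 0; 0 -1 -5; 0 0 1]
T6·…·T1 = [21/25 24/25 24/5; 72/25 -7/25 -7/5; 0 0 1]
det M = -3; M⁻¹ = [7/75 8/25 0; 24/25 -7/25 -5; 0 0 1]
M⁻¹ · (267/50, -781/50)ᵀ = (-9/2, 9/2)ᵀ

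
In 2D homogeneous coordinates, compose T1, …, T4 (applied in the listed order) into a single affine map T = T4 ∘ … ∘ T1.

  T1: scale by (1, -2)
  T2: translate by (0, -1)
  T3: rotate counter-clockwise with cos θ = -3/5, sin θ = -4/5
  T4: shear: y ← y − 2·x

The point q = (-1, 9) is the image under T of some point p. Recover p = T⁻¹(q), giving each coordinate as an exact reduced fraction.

T1 = [1 0 0; 0 -2 0; 0 0 1]
T2·T1 = [1 0 0; 0 -2 -1; 0 0 1]
T3·…·T1 = [-3/5 -8/5 -4/5; -4/5 6/5 3/5; 0 0 1]
T4·…·T1 = [-3/5 -8/5 -4/5; 2/5 22/5 11/5; 0 0 1]
det M = -2; M⁻¹ = [-11/5 -4/5 0; 1/5 3/10 -1/2; 0 0 1]
M⁻¹ · (-1, 9)ᵀ = (-5, 2)ᵀ

p = (-5, 2)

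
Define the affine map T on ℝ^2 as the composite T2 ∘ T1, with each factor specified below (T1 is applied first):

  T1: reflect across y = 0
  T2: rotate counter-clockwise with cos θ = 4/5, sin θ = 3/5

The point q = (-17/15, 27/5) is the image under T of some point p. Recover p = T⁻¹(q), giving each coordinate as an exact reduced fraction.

T1 = [1 0 0; 0 -1 0; 0 0 1]
T2·T1 = [4/5 3/5 0; 3/5 -4/5 0; 0 0 1]
det M = -1; M⁻¹ = [4/5 3/5 0; 3/5 -4/5 0; 0 0 1]
M⁻¹ · (-17/15, 27/5)ᵀ = (7/3, -5)ᵀ

p = (7/3, -5)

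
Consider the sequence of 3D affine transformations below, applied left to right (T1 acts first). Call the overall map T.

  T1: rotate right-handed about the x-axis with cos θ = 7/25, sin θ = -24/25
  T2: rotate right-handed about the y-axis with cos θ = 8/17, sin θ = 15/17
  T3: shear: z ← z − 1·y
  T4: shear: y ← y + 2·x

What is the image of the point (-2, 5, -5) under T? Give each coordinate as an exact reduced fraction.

T1 rotate right-handed about the x-axis with cos θ = 7/25, sin θ = -24/25: (-2, 5, -5) → (-2, -17/5, -31/5)
T2 rotate right-handed about the y-axis with cos θ = 8/17, sin θ = 15/17: (-2, -17/5, -31/5) → (-109/17, -17/5, -98/85)
T3 shear: z ← z − 1·y: (-109/17, -17/5, -98/85) → (-109/17, -17/5, 191/85)
T4 shear: y ← y + 2·x: (-109/17, -17/5, 191/85) → (-109/17, -1379/85, 191/85)

T(p) = (-109/17, -1379/85, 191/85)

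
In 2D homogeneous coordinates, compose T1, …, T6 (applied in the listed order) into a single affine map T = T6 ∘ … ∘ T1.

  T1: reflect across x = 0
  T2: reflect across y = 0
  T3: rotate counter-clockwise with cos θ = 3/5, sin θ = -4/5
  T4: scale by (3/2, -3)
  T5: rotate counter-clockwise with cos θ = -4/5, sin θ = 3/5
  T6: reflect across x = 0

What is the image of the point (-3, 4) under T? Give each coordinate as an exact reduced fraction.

T1 reflect across x = 0: (-3, 4) → (3, 4)
T2 reflect across y = 0: (3, 4) → (3, -4)
T3 rotate counter-clockwise with cos θ = 3/5, sin θ = -4/5: (3, -4) → (-7/5, -24/5)
T4 scale by (3/2, -3): (-7/5, -24/5) → (-21/10, 72/5)
T5 rotate counter-clockwise with cos θ = -4/5, sin θ = 3/5: (-21/10, 72/5) → (-174/25, -639/50)
T6 reflect across x = 0: (-174/25, -639/50) → (174/25, -639/50)

T(p) = (174/25, -639/50)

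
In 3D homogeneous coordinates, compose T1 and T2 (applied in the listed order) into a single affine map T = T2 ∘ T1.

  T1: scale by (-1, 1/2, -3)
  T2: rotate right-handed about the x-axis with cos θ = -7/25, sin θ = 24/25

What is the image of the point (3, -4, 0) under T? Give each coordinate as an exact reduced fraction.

T(p) = (-3, 14/25, -48/25)

T1 scale by (-1, 1/2, -3): (3, -4, 0) → (-3, -2, 0)
T2 rotate right-handed about the x-axis with cos θ = -7/25, sin θ = 24/25: (-3, -2, 0) → (-3, 14/25, -48/25)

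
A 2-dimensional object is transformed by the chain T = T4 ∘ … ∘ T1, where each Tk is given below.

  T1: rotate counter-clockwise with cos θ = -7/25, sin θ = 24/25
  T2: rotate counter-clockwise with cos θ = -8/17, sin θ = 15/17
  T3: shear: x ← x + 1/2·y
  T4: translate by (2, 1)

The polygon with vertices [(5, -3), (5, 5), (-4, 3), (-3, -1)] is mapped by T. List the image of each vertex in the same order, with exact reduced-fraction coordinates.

image vertices: (-739/170, -148/425), (-55/34, -516/85), (619/85, 701/425), (165/34, 324/85)

T1 rotate counter-clockwise with cos θ = -7/25, sin θ = 24/25: (5, -3) → (37/25, 141/25); (5, 5) → (-31/5, 17/5); (-4, 3) → (-44/25, -117/25); (-3, -1) → (9/5, -13/5)
T2 rotate counter-clockwise with cos θ = -8/17, sin θ = 15/17: (37/25, 141/25) → (-2411/425, -573/425); (-31/5, 17/5) → (-7/85, -601/85); (-44/25, -117/25) → (2107/425, 276/425); (9/5, -13/5) → (123/85, 239/85)
T3 shear: x ← x + 1/2·y: (-2411/425, -573/425) → (-1079/170, -573/425); (-7/85, -601/85) → (-123/34, -601/85); (2107/425, 276/425) → (449/85, 276/425); (123/85, 239/85) → (97/34, 239/85)
T4 translate by (2, 1): (-1079/170, -573/425) → (-739/170, -148/425); (-123/34, -601/85) → (-55/34, -516/85); (449/85, 276/425) → (619/85, 701/425); (97/34, 239/85) → (165/34, 324/85)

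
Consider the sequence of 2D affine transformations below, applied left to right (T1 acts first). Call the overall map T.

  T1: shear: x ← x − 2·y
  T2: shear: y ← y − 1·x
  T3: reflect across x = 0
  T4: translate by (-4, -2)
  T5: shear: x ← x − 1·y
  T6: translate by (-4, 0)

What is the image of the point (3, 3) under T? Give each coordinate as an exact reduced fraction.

T1 shear: x ← x − 2·y: (3, 3) → (-3, 3)
T2 shear: y ← y − 1·x: (-3, 3) → (-3, 6)
T3 reflect across x = 0: (-3, 6) → (3, 6)
T4 translate by (-4, -2): (3, 6) → (-1, 4)
T5 shear: x ← x − 1·y: (-1, 4) → (-5, 4)
T6 translate by (-4, 0): (-5, 4) → (-9, 4)

T(p) = (-9, 4)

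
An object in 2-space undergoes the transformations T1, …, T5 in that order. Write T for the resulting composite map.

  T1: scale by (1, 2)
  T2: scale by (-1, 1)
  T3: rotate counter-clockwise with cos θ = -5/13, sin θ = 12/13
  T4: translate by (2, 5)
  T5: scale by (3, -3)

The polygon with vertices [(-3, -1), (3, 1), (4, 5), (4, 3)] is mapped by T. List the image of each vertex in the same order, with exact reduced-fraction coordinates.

image vertices: (105/13, -333/13), (51/13, -57/13), (-222/13, 99/13), (-6, 3)

T1 scale by (1, 2): (-3, -1) → (-3, -2); (3, 1) → (3, 2); (4, 5) → (4, 10); (4, 3) → (4, 6)
T2 scale by (-1, 1): (-3, -2) → (3, -2); (3, 2) → (-3, 2); (4, 10) → (-4, 10); (4, 6) → (-4, 6)
T3 rotate counter-clockwise with cos θ = -5/13, sin θ = 12/13: (3, -2) → (9/13, 46/13); (-3, 2) → (-9/13, -46/13); (-4, 10) → (-100/13, -98/13); (-4, 6) → (-4, -6)
T4 translate by (2, 5): (9/13, 46/13) → (35/13, 111/13); (-9/13, -46/13) → (17/13, 19/13); (-100/13, -98/13) → (-74/13, -33/13); (-4, -6) → (-2, -1)
T5 scale by (3, -3): (35/13, 111/13) → (105/13, -333/13); (17/13, 19/13) → (51/13, -57/13); (-74/13, -33/13) → (-222/13, 99/13); (-2, -1) → (-6, 3)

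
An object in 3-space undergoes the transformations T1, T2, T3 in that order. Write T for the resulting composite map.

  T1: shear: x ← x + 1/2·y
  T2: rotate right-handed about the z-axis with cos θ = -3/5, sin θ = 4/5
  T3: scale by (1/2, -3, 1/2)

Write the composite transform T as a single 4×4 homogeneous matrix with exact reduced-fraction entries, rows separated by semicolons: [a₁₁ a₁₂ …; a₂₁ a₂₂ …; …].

T = [-3/10 -11/20 0 0; -12/5 3/5 0 0; 0 0 1/2 0; 0 0 0 1]

T1 = [1 1/2 0 0; 0 1 0 0; 0 0 1 0; 0 0 0 1]
T2·T1 = [-3/5 -11/10 0 0; 4/5 -1/5 0 0; 0 0 1 0; 0 0 0 1]
T3·…·T1 = [-3/10 -11/20 0 0; -12/5 3/5 0 0; 0 0 1/2 0; 0 0 0 1]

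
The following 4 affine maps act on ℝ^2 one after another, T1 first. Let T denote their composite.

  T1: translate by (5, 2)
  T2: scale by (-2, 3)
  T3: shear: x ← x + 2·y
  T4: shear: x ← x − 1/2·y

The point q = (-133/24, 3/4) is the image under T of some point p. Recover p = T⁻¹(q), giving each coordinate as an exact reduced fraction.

T1 = [1 0 5; 0 1 2; 0 0 1]
T2·T1 = [-2 0 -10; 0 3 6; 0 0 1]
T3·…·T1 = [-2 6 2; 0 3 6; 0 0 1]
T4·…·T1 = [-2 9/2 -1; 0 3 6; 0 0 1]
det M = -6; M⁻¹ = [-1/2 3/4 -5; 0 1/3 -2; 0 0 1]
M⁻¹ · (-133/24, 3/4)ᵀ = (-5/3, -7/4)ᵀ

p = (-5/3, -7/4)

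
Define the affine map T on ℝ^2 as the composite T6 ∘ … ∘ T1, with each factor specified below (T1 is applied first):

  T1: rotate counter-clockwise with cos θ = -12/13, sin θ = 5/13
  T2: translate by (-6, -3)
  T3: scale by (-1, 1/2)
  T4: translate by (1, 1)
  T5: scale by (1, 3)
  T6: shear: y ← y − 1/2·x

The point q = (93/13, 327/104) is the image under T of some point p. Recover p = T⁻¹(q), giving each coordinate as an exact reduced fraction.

p = (9/4, -5)

T1 = [-12/13 -5/13 0; 5/13 -12/13 0; 0 0 1]
T2·T1 = [-12/13 -5/13 -6; 5/13 -12/13 -3; 0 0 1]
T3·…·T1 = [12/13 5/13 6; 5/26 -6/13 -3/2; 0 0 1]
T4·…·T1 = [12/13 5/13 7; 5/26 -6/13 -1/2; 0 0 1]
T5·…·T1 = [12/13 5/13 7; 15/26 -18/13 -3/2; 0 0 1]
T6·…·T1 = [12/13 5/13 7; 3/26 -41/26 -5; 0 0 1]
det M = -3/2; M⁻¹ = [41/39 10/39 -79/13; 1/13 -8/13 -47/13; 0 0 1]
M⁻¹ · (93/13, 327/104)ᵀ = (9/4, -5)ᵀ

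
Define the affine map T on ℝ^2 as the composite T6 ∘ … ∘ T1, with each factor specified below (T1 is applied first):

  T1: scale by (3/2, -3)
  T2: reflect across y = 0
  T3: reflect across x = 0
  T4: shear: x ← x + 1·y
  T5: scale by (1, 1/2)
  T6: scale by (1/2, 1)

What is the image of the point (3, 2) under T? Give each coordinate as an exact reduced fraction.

T1 scale by (3/2, -3): (3, 2) → (9/2, -6)
T2 reflect across y = 0: (9/2, -6) → (9/2, 6)
T3 reflect across x = 0: (9/2, 6) → (-9/2, 6)
T4 shear: x ← x + 1·y: (-9/2, 6) → (3/2, 6)
T5 scale by (1, 1/2): (3/2, 6) → (3/2, 3)
T6 scale by (1/2, 1): (3/2, 3) → (3/4, 3)

T(p) = (3/4, 3)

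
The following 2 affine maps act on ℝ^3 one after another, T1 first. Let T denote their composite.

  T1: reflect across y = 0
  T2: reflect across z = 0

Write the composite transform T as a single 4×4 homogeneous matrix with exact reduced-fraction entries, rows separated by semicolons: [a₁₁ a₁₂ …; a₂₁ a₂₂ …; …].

T1 = [1 0 0 0; 0 -1 0 0; 0 0 1 0; 0 0 0 1]
T2·T1 = [1 0 0 0; 0 -1 0 0; 0 0 -1 0; 0 0 0 1]

T = [1 0 0 0; 0 -1 0 0; 0 0 -1 0; 0 0 0 1]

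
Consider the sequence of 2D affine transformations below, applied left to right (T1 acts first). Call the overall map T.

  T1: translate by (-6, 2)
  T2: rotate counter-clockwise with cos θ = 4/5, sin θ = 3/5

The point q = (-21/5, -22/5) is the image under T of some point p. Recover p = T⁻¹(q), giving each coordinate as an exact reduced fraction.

T1 = [1 0 -6; 0 1 2; 0 0 1]
T2·T1 = [4/5 -3/5 -6; 3/5 4/5 -2; 0 0 1]
det M = 1; M⁻¹ = [4/5 3/5 6; -3/5 4/5 -2; 0 0 1]
M⁻¹ · (-21/5, -22/5)ᵀ = (0, -3)ᵀ

p = (0, -3)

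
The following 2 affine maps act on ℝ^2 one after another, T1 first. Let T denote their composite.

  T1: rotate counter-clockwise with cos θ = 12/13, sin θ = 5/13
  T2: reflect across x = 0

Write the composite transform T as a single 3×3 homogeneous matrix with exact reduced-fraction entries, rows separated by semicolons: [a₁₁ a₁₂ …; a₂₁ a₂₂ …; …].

T1 = [12/13 -5/13 0; 5/13 12/13 0; 0 0 1]
T2·T1 = [-12/13 5/13 0; 5/13 12/13 0; 0 0 1]

T = [-12/13 5/13 0; 5/13 12/13 0; 0 0 1]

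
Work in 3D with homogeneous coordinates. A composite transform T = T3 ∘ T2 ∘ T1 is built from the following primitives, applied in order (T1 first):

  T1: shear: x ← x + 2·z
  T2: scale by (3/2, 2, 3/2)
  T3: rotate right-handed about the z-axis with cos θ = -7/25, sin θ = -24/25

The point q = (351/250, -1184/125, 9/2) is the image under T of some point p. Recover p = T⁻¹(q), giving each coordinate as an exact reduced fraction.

T1 = [1 0 2 0; 0 1 0 0; 0 0 1 0; 0 0 0 1]
T2·T1 = [3/2 0 3 0; 0 2 0 0; 0 0 3/2 0; 0 0 0 1]
T3·…·T1 = [-21/50 48/25 -21/25 0; -36/25 -14/25 -72/25 0; 0 0 3/2 0; 0 0 0 1]
det M = 9/2; M⁻¹ = [-14/75 -16/25 -4/3 0; 12/25 -7/50 0 0; 0 0 2/3 0; 0 0 0 1]
M⁻¹ · (351/250, -1184/125, 9/2)ᵀ = (-1/5, 2, 3)ᵀ

p = (-1/5, 2, 3)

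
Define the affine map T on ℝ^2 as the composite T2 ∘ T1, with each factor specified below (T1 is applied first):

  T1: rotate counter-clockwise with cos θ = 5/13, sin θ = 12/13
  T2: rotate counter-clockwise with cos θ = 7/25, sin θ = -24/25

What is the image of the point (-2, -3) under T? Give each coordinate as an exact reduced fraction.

T(p) = (-58/25, -69/25)

T1 rotate counter-clockwise with cos θ = 5/13, sin θ = 12/13: (-2, -3) → (2, -3)
T2 rotate counter-clockwise with cos θ = 7/25, sin θ = -24/25: (2, -3) → (-58/25, -69/25)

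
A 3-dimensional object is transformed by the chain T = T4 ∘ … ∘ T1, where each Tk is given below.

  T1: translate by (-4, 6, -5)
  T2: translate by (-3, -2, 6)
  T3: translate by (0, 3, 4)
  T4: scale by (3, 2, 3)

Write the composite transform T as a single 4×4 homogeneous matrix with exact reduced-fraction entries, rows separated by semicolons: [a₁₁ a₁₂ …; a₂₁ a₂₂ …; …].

T1 = [1 0 0 -4; 0 1 0 6; 0 0 1 -5; 0 0 0 1]
T2·T1 = [1 0 0 -7; 0 1 0 4; 0 0 1 1; 0 0 0 1]
T3·…·T1 = [1 0 0 -7; 0 1 0 7; 0 0 1 5; 0 0 0 1]
T4·…·T1 = [3 0 0 -21; 0 2 0 14; 0 0 3 15; 0 0 0 1]

T = [3 0 0 -21; 0 2 0 14; 0 0 3 15; 0 0 0 1]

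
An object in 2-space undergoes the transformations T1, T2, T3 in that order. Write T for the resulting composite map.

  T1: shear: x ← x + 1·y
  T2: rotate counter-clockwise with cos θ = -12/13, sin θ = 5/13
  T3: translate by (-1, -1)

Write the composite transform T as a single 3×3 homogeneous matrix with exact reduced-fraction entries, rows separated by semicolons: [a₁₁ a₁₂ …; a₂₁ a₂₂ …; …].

T1 = [1 1 0; 0 1 0; 0 0 1]
T2·T1 = [-12/13 -17/13 0; 5/13 -7/13 0; 0 0 1]
T3·…·T1 = [-12/13 -17/13 -1; 5/13 -7/13 -1; 0 0 1]

T = [-12/13 -17/13 -1; 5/13 -7/13 -1; 0 0 1]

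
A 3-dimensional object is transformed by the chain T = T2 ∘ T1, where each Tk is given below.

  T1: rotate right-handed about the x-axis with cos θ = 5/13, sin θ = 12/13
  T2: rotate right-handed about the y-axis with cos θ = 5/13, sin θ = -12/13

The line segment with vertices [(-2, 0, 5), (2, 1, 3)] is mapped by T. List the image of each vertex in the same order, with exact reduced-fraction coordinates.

image vertices: (-430/169, -60/13, -187/169), (-194/169, -31/13, 447/169)

T1 rotate right-handed about the x-axis with cos θ = 5/13, sin θ = 12/13: (-2, 0, 5) → (-2, -60/13, 25/13); (2, 1, 3) → (2, -31/13, 27/13)
T2 rotate right-handed about the y-axis with cos θ = 5/13, sin θ = -12/13: (-2, -60/13, 25/13) → (-430/169, -60/13, -187/169); (2, -31/13, 27/13) → (-194/169, -31/13, 447/169)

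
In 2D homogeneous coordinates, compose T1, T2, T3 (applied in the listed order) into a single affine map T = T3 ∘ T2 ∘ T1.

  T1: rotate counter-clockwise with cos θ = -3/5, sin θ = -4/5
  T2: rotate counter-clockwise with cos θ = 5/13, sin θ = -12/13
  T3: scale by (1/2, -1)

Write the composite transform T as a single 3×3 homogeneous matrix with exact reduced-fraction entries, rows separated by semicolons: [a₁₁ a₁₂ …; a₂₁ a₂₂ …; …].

T1 = [-3/5 4/5 0; -4/5 -3/5 0; 0 0 1]
T2·T1 = [-63/65 -16/65 0; 16/65 -63/65 0; 0 0 1]
T3·…·T1 = [-63/130 -8/65 0; -16/65 63/65 0; 0 0 1]

T = [-63/130 -8/65 0; -16/65 63/65 0; 0 0 1]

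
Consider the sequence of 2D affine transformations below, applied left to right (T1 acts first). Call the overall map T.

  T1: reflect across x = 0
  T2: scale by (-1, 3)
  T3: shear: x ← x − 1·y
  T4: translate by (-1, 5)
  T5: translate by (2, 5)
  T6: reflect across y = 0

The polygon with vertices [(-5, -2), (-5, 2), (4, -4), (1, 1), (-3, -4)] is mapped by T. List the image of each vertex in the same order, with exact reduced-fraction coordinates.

image vertices: (2, -4), (-10, -16), (17, 2), (-1, -13), (10, 2)

T1 reflect across x = 0: (-5, -2) → (5, -2); (-5, 2) → (5, 2); (4, -4) → (-4, -4); (1, 1) → (-1, 1); (-3, -4) → (3, -4)
T2 scale by (-1, 3): (5, -2) → (-5, -6); (5, 2) → (-5, 6); (-4, -4) → (4, -12); (-1, 1) → (1, 3); (3, -4) → (-3, -12)
T3 shear: x ← x − 1·y: (-5, -6) → (1, -6); (-5, 6) → (-11, 6); (4, -12) → (16, -12); (1, 3) → (-2, 3); (-3, -12) → (9, -12)
T4 translate by (-1, 5): (1, -6) → (0, -1); (-11, 6) → (-12, 11); (16, -12) → (15, -7); (-2, 3) → (-3, 8); (9, -12) → (8, -7)
T5 translate by (2, 5): (0, -1) → (2, 4); (-12, 11) → (-10, 16); (15, -7) → (17, -2); (-3, 8) → (-1, 13); (8, -7) → (10, -2)
T6 reflect across y = 0: (2, 4) → (2, -4); (-10, 16) → (-10, -16); (17, -2) → (17, 2); (-1, 13) → (-1, -13); (10, -2) → (10, 2)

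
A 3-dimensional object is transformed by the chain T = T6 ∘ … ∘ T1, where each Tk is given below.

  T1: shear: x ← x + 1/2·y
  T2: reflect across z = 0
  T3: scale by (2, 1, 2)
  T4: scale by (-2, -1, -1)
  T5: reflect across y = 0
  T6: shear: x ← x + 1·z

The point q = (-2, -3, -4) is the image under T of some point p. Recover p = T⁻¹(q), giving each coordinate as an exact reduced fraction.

T1 = [1 1/2 0 0; 0 1 0 0; 0 0 1 0; 0 0 0 1]
T2·T1 = [1 1/2 0 0; 0 1 0 0; 0 0 -1 0; 0 0 0 1]
T3·…·T1 = [2 1 0 0; 0 1 0 0; 0 0 -2 0; 0 0 0 1]
T4·…·T1 = [-4 -2 0 0; 0 -1 0 0; 0 0 2 0; 0 0 0 1]
T5·…·T1 = [-4 -2 0 0; 0 1 0 0; 0 0 2 0; 0 0 0 1]
T6·…·T1 = [-4 -2 2 0; 0 1 0 0; 0 0 2 0; 0 0 0 1]
det M = -8; M⁻¹ = [-1/4 -1/2 1/4 0; 0 1 0 0; 0 0 1/2 0; 0 0 0 1]
M⁻¹ · (-2, -3, -4)ᵀ = (1, -3, -2)ᵀ

p = (1, -3, -2)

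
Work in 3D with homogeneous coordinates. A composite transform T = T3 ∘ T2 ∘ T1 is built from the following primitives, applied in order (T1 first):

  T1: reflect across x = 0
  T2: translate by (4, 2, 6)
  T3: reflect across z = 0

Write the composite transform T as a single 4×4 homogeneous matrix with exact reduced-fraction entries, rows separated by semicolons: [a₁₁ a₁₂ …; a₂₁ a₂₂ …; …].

T1 = [-1 0 0 0; 0 1 0 0; 0 0 1 0; 0 0 0 1]
T2·T1 = [-1 0 0 4; 0 1 0 2; 0 0 1 6; 0 0 0 1]
T3·…·T1 = [-1 0 0 4; 0 1 0 2; 0 0 -1 -6; 0 0 0 1]

T = [-1 0 0 4; 0 1 0 2; 0 0 -1 -6; 0 0 0 1]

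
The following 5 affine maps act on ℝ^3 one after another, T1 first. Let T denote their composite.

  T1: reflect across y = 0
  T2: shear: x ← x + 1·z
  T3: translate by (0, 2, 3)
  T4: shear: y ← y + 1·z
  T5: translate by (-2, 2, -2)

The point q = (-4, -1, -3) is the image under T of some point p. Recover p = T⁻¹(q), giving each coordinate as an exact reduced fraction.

p = (2, 4, -4)

T1 = [1 0 0 0; 0 -1 0 0; 0 0 1 0; 0 0 0 1]
T2·T1 = [1 0 1 0; 0 -1 0 0; 0 0 1 0; 0 0 0 1]
T3·…·T1 = [1 0 1 0; 0 -1 0 2; 0 0 1 3; 0 0 0 1]
T4·…·T1 = [1 0 1 0; 0 -1 1 5; 0 0 1 3; 0 0 0 1]
T5·…·T1 = [1 0 1 -2; 0 -1 1 7; 0 0 1 1; 0 0 0 1]
det M = -1; M⁻¹ = [1 0 -1 3; 0 -1 1 6; 0 0 1 -1; 0 0 0 1]
M⁻¹ · (-4, -1, -3)ᵀ = (2, 4, -4)ᵀ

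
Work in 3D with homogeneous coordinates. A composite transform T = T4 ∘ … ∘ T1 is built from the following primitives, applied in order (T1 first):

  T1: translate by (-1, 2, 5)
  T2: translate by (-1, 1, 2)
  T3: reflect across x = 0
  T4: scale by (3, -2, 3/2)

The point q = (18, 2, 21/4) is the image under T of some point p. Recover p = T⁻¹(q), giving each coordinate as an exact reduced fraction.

T1 = [1 0 0 -1; 0 1 0 2; 0 0 1 5; 0 0 0 1]
T2·T1 = [1 0 0 -2; 0 1 0 3; 0 0 1 7; 0 0 0 1]
T3·…·T1 = [-1 0 0 2; 0 1 0 3; 0 0 1 7; 0 0 0 1]
T4·…·T1 = [-3 0 0 6; 0 -2 0 -6; 0 0 3/2 21/2; 0 0 0 1]
det M = 9; M⁻¹ = [-1/3 0 0 2; 0 -1/2 0 -3; 0 0 2/3 -7; 0 0 0 1]
M⁻¹ · (18, 2, 21/4)ᵀ = (-4, -4, -7/2)ᵀ

p = (-4, -4, -7/2)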